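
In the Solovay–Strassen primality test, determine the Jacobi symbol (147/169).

1

(147/169)
  = (169/147)    [QR: 169 ≡ 1 mod 4, sign kept]
  = (22/147)    [169 ≡ 22 mod 147]
  = -(11/147)    [147 ≡ 3 mod 8 ⇒ (2/147) = -1]
  = (147/11)    [QR: both ≡ 3 mod 4, sign flips]
  = (4/11)    [147 ≡ 4 mod 11]
  = (1/11)    [11 ≡ 3 mod 8 ⇒ (2/11)^2 = +1]
  = 1    [(1/11) = 1]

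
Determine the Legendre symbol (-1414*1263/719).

-1

By multiplicativity, (-1414·1263/719) = (-1414/719)·(1263/719).
First factor (-1414/719):
Reduce the numerator: -1414 ≡ 24 (mod 719), so (-1414/719) = (24/719).
Factor out 2: 24 = 2^3·3. Since 719 ≡ 7 (mod 8), (2/719) = +1, and (2/719)^3 = +1. Now have (3/719).
Both 3 ≡ 3 and 719 ≡ 3 (mod 4), so reciprocity gives (3/719) = -(719/3). Reduce: 719 ≡ 2 (mod 3). Now have -(2/3).
Factor out 2: 2 = 2. Since 3 ≡ 3 (mod 8), (2/3) = -1. Now have (1/3).
(1/3) = 1. Collecting the sign factors: 1.
Second factor (1263/719):
Reduce the numerator: 1263 ≡ 544 (mod 719), so (1263/719) = (544/719).
Factor out 2: 544 = 2^5·17. Since 719 ≡ 7 (mod 8), (2/719) = +1, and (2/719)^5 = +1. Now have (17/719).
17 ≡ 1 (mod 4), so quadratic reciprocity gives (17/719) = (719/17). Reduce: 719 ≡ 5 (mod 17). Now have (5/17).
5 ≡ 1 (mod 4), so quadratic reciprocity gives (5/17) = (17/5). Reduce: 17 ≡ 2 (mod 5). Now have (2/5).
Factor out 2: 2 = 2. Since 5 ≡ 5 (mod 8), (2/5) = -1. Now have -(1/5).
(1/5) = 1. Collecting the sign factors: -1.
Product: (1)·(-1) = -1.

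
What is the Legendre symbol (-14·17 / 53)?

By multiplicativity, (-14·17 / 53) = (-14 / 53)·(17 / 53).
First factor (-14 / 53):
Reduce the numerator: -14 ≡ 39 (mod 53), so (-14 / 53) = (39 / 53).
53 ≡ 1 (mod 4), so quadratic reciprocity gives (39 / 53) = (53 / 39). Reduce: 53 ≡ 14 (mod 39). Now have (14 / 39).
Factor out 2: 14 = 2·7. Since 39 ≡ 7 (mod 8), (2 / 39) = +1. Now have (7 / 39).
Both 7 ≡ 3 and 39 ≡ 3 (mod 4), so reciprocity gives (7 / 39) = -(39 / 7). Reduce: 39 ≡ 4 (mod 7). Now have -(4 / 7).
Factor out 2: 4 = 2^2. Since 7 ≡ 7 (mod 8), (2 / 7) = +1, and (2 / 7)^2 = +1. Now have -(1 / 7).
(1 / 7) = 1. Collecting the sign factors: -1.
Second factor (17 / 53):
17 ≡ 1 (mod 4), so quadratic reciprocity gives (17 / 53) = (53 / 17). Reduce: 53 ≡ 2 (mod 17). Now have (2 / 17).
Factor out 2: 2 = 2. Since 17 ≡ 1 (mod 8), (2 / 17) = +1. Now have (1 / 17).
(1 / 17) = 1. Collecting the sign factors: 1.
Product: (-1)·(1) = -1.

-1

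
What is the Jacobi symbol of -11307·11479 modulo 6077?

By multiplicativity, (-11307·11479|6077) = (-11307|6077)·(11479|6077).
First factor (-11307|6077):
(-11307|6077)
  = (11307|6077)    [6077 ≡ 1 mod 4 ⇒ (-1|6077) = +1]
  = (5230|6077)    [11307 ≡ 5230 mod 6077]
  = -(2615|6077)    [6077 ≡ 5 mod 8 ⇒ (2|6077) = -1]
  = -(6077|2615)    [QR: 6077 ≡ 1 mod 4, sign kept]
  = -(847|2615)    [6077 ≡ 847 mod 2615]
  = (2615|847)    [QR: both ≡ 3 mod 4, sign flips]
  = (74|847)    [2615 ≡ 74 mod 847]
  = (37|847)    [847 ≡ 7 mod 8 ⇒ (2|847) = +1]
  = (847|37)    [QR: 37 ≡ 1 mod 4, sign kept]
  = (33|37)    [847 ≡ 33 mod 37]
  = (37|33)    [QR: 33 ≡ 1 mod 4, sign kept]
  = (4|33)    [37 ≡ 4 mod 33]
  = (1|33)    [33 ≡ 1 mod 8 ⇒ (2|33)^2 = +1]
  = 1    [(1|33) = 1]
Second factor (11479|6077):
(11479|6077)
  = (5402|6077)    [11479 ≡ 5402 mod 6077]
  = -(2701|6077)    [6077 ≡ 5 mod 8 ⇒ (2|6077) = -1]
  = -(6077|2701)    [QR: 2701 ≡ 1 mod 4, sign kept]
  = -(675|2701)    [6077 ≡ 675 mod 2701]
  = -(2701|675)    [QR: 2701 ≡ 1 mod 4, sign kept]
  = -(1|675)    [2701 ≡ 1 mod 675]
  = -1    [(1|675) = 1]
Product: (1)·(-1) = -1.

-1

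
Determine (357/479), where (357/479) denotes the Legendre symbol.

-1

(357/479)
  = (479/357)    [QR: 357 ≡ 1 mod 4, sign kept]
  = (122/357)    [479 ≡ 122 mod 357]
  = -(61/357)    [357 ≡ 5 mod 8 ⇒ (2/357) = -1]
  = -(357/61)    [QR: 61 ≡ 1 mod 4, sign kept]
  = -(52/61)    [357 ≡ 52 mod 61]
  = -(13/61)    [61 ≡ 5 mod 8 ⇒ (2/61)^2 = +1]
  = -(61/13)    [QR: 13 ≡ 1 mod 4, sign kept]
  = -(9/13)    [61 ≡ 9 mod 13]
  = -(13/9)    [QR: 9 ≡ 1 mod 4, sign kept]
  = -(4/9)    [13 ≡ 4 mod 9]
  = -(1/9)    [9 ≡ 1 mod 8 ⇒ (2/9)^2 = +1]
  = -1    [(1/9) = 1]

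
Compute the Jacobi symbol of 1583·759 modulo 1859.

By multiplicativity, (1583·759|1859) = (1583|1859)·(759|1859).
First factor (1583|1859):
Both 1583 ≡ 3 and 1859 ≡ 3 (mod 4), so reciprocity gives (1583|1859) = -(1859|1583). Reduce: 1859 ≡ 276 (mod 1583). Now have -(276|1583).
Factor out 2: 276 = 2^2·69. Since 1583 ≡ 7 (mod 8), (2|1583) = +1, and (2|1583)^2 = +1. Now have -(69|1583).
69 ≡ 1 (mod 4), so quadratic reciprocity gives (69|1583) = (1583|69). Reduce: 1583 ≡ 65 (mod 69). Now have -(65|69).
65 ≡ 1 (mod 4), so quadratic reciprocity gives (65|69) = (69|65). Reduce: 69 ≡ 4 (mod 65). Now have -(4|65).
Factor out 2: 4 = 2^2. Since 65 ≡ 1 (mod 8), (2|65) = +1, and (2|65)^2 = +1. Now have -(1|65).
(1|65) = 1. Collecting the sign factors: -1.
Second factor (759|1859):
Both 759 ≡ 3 and 1859 ≡ 3 (mod 4), so reciprocity gives (759|1859) = -(1859|759). Reduce: 1859 ≡ 341 (mod 759). Now have -(341|759).
341 ≡ 1 (mod 4), so quadratic reciprocity gives (341|759) = (759|341). Reduce: 759 ≡ 77 (mod 341). Now have -(77|341).
77 ≡ 1 (mod 4), so quadratic reciprocity gives (77|341) = (341|77). Reduce: 341 ≡ 33 (mod 77). Now have -(33|77).
33 ≡ 1 (mod 4), so quadratic reciprocity gives (33|77) = (77|33). Reduce: 77 ≡ 11 (mod 33). Now have -(11|33).
33 ≡ 1 (mod 4), so quadratic reciprocity gives (11|33) = (33|11). Reduce: 33 ≡ 0 (mod 11). Now have -(0|11).
The numerator is now 0 with denominator 11 > 1: the symbol is 0.
Product: (-1)·(0) = 0.

0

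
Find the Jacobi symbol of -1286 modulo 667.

(-1286/667)
  = -(1286/667)    [667 ≡ 3 mod 4 ⇒ (-1/667) = -1]
  = -(619/667)    [1286 ≡ 619 mod 667]
  = (667/619)    [QR: both ≡ 3 mod 4, sign flips]
  = (48/619)    [667 ≡ 48 mod 619]
  = (3/619)    [619 ≡ 3 mod 8 ⇒ (2/619)^4 = +1]
  = -(619/3)    [QR: both ≡ 3 mod 4, sign flips]
  = -(1/3)    [619 ≡ 1 mod 3]
  = -1    [(1/3) = 1]

-1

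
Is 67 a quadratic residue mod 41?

no

(67/41)
  = (26/41)    [67 ≡ 26 mod 41]
  = (13/41)    [41 ≡ 1 mod 8 ⇒ (2/41) = +1]
  = (41/13)    [QR: 13 ≡ 1 mod 4, sign kept]
  = (2/13)    [41 ≡ 2 mod 13]
  = -(1/13)    [13 ≡ 5 mod 8 ⇒ (2/13) = -1]
  = -1    [(1/13) = 1]
The Legendre symbol is -1, so x^2 ≡ 67 (mod 41) has no solution.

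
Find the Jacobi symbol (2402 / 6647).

-1

Factor out 2: 2402 = 2·1201. Since 6647 ≡ 7 (mod 8), (2 / 6647) = +1. Now have (1201 / 6647).
1201 ≡ 1 (mod 4), so quadratic reciprocity gives (1201 / 6647) = (6647 / 1201). Reduce: 6647 ≡ 642 (mod 1201). Now have (642 / 1201).
Factor out 2: 642 = 2·321. Since 1201 ≡ 1 (mod 8), (2 / 1201) = +1. Now have (321 / 1201).
321 ≡ 1 (mod 4), so quadratic reciprocity gives (321 / 1201) = (1201 / 321). Reduce: 1201 ≡ 238 (mod 321). Now have (238 / 321).
Factor out 2: 238 = 2·119. Since 321 ≡ 1 (mod 8), (2 / 321) = +1. Now have (119 / 321).
321 ≡ 1 (mod 4), so quadratic reciprocity gives (119 / 321) = (321 / 119). Reduce: 321 ≡ 83 (mod 119). Now have (83 / 119).
Both 83 ≡ 3 and 119 ≡ 3 (mod 4), so reciprocity gives (83 / 119) = -(119 / 83). Reduce: 119 ≡ 36 (mod 83). Now have -(36 / 83).
Factor out 2: 36 = 2^2·9. Since 83 ≡ 3 (mod 8), (2 / 83) = -1, and (2 / 83)^2 = +1. Now have -(9 / 83).
9 ≡ 1 (mod 4), so quadratic reciprocity gives (9 / 83) = (83 / 9). Reduce: 83 ≡ 2 (mod 9). Now have -(2 / 9).
Factor out 2: 2 = 2. Since 9 ≡ 1 (mod 8), (2 / 9) = +1. Now have -(1 / 9).
(1 / 9) = 1. Collecting the sign factors: -1.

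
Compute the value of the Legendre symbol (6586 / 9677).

-1

Factor out 2: 6586 = 2·3293. Since 9677 ≡ 5 (mod 8), (2 / 9677) = -1. Now have -(3293 / 9677).
3293 ≡ 1 (mod 4), so quadratic reciprocity gives (3293 / 9677) = (9677 / 3293). Reduce: 9677 ≡ 3091 (mod 3293). Now have -(3091 / 3293).
3293 ≡ 1 (mod 4), so quadratic reciprocity gives (3091 / 3293) = (3293 / 3091). Reduce: 3293 ≡ 202 (mod 3091). Now have -(202 / 3091).
Factor out 2: 202 = 2·101. Since 3091 ≡ 3 (mod 8), (2 / 3091) = -1. Now have (101 / 3091).
101 ≡ 1 (mod 4), so quadratic reciprocity gives (101 / 3091) = (3091 / 101). Reduce: 3091 ≡ 61 (mod 101). Now have (61 / 101).
61 ≡ 1 (mod 4), so quadratic reciprocity gives (61 / 101) = (101 / 61). Reduce: 101 ≡ 40 (mod 61). Now have (40 / 61).
Factor out 2: 40 = 2^3·5. Since 61 ≡ 5 (mod 8), (2 / 61) = -1, and (2 / 61)^3 = -1. Now have -(5 / 61).
5 ≡ 1 (mod 4), so quadratic reciprocity gives (5 / 61) = (61 / 5). Reduce: 61 ≡ 1 (mod 5). Now have -(1 / 5).
(1 / 5) = 1. Collecting the sign factors: -1.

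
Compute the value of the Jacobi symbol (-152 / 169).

Reduce the numerator: -152 ≡ 17 (mod 169), so (-152 / 169) = (17 / 169).
17 ≡ 1 (mod 4), so quadratic reciprocity gives (17 / 169) = (169 / 17). Reduce: 169 ≡ 16 (mod 17). Now have (16 / 17).
Factor out 2: 16 = 2^4. Since 17 ≡ 1 (mod 8), (2 / 17) = +1, and (2 / 17)^4 = +1. Now have (1 / 17).
(1 / 17) = 1. Collecting the sign factors: 1.

1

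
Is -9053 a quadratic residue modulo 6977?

no

Reduce the numerator: -9053 ≡ 4901 (mod 6977), so (-9053|6977) = (4901|6977).
4901 ≡ 1 (mod 4), so quadratic reciprocity gives (4901|6977) = (6977|4901). Reduce: 6977 ≡ 2076 (mod 4901). Now have (2076|4901).
Factor out 2: 2076 = 2^2·519. Since 4901 ≡ 5 (mod 8), (2|4901) = -1, and (2|4901)^2 = +1. Now have (519|4901).
4901 ≡ 1 (mod 4), so quadratic reciprocity gives (519|4901) = (4901|519). Reduce: 4901 ≡ 230 (mod 519). Now have (230|519).
Factor out 2: 230 = 2·115. Since 519 ≡ 7 (mod 8), (2|519) = +1. Now have (115|519).
Both 115 ≡ 3 and 519 ≡ 3 (mod 4), so reciprocity gives (115|519) = -(519|115). Reduce: 519 ≡ 59 (mod 115). Now have -(59|115).
Both 59 ≡ 3 and 115 ≡ 3 (mod 4), so reciprocity gives (59|115) = -(115|59). Reduce: 115 ≡ 56 (mod 59). Now have (56|59).
Factor out 2: 56 = 2^3·7. Since 59 ≡ 3 (mod 8), (2|59) = -1, and (2|59)^3 = -1. Now have -(7|59).
Both 7 ≡ 3 and 59 ≡ 3 (mod 4), so reciprocity gives (7|59) = -(59|7). Reduce: 59 ≡ 3 (mod 7). Now have (3|7).
Both 3 ≡ 3 and 7 ≡ 3 (mod 4), so reciprocity gives (3|7) = -(7|3). Reduce: 7 ≡ 1 (mod 3). Now have -(1|3).
(1|3) = 1. Collecting the sign factors: -1.
(-9053|6977) = -1, and 6977 is prime, so -9053 is not a quadratic residue mod 6977.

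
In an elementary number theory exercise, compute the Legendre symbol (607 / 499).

(607 / 499)
  = (108 / 499)    [607 ≡ 108 mod 499]
  = (27 / 499)    [499 ≡ 3 mod 8 ⇒ (2 / 499)^2 = +1]
  = -(499 / 27)    [QR: both ≡ 3 mod 4, sign flips]
  = -(13 / 27)    [499 ≡ 13 mod 27]
  = -(27 / 13)    [QR: 13 ≡ 1 mod 4, sign kept]
  = -(1 / 13)    [27 ≡ 1 mod 13]
  = -1    [(1 / 13) = 1]

-1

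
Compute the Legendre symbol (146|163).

Factor out 2: 146 = 2·73. Since 163 ≡ 3 (mod 8), (2|163) = -1. Now have -(73|163).
73 ≡ 1 (mod 4), so quadratic reciprocity gives (73|163) = (163|73). Reduce: 163 ≡ 17 (mod 73). Now have -(17|73).
17 ≡ 1 (mod 4), so quadratic reciprocity gives (17|73) = (73|17). Reduce: 73 ≡ 5 (mod 17). Now have -(5|17).
5 ≡ 1 (mod 4), so quadratic reciprocity gives (5|17) = (17|5). Reduce: 17 ≡ 2 (mod 5). Now have -(2|5).
Factor out 2: 2 = 2. Since 5 ≡ 5 (mod 8), (2|5) = -1. Now have (1|5).
(1|5) = 1. Collecting the sign factors: 1.

1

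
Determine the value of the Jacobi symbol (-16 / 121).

1

Reduce the numerator: -16 ≡ 105 (mod 121), so (-16 / 121) = (105 / 121).
105 ≡ 1 (mod 4), so quadratic reciprocity gives (105 / 121) = (121 / 105). Reduce: 121 ≡ 16 (mod 105). Now have (16 / 105).
Factor out 2: 16 = 2^4. Since 105 ≡ 1 (mod 8), (2 / 105) = +1, and (2 / 105)^4 = +1. Now have (1 / 105).
(1 / 105) = 1. Collecting the sign factors: 1.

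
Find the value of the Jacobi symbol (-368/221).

(-368/221)
  = (74/221)    [-368 ≡ 74 mod 221]
  = -(37/221)    [221 ≡ 5 mod 8 ⇒ (2/221) = -1]
  = -(221/37)    [QR: 37 ≡ 1 mod 4, sign kept]
  = -(36/37)    [221 ≡ 36 mod 37]
  = -(9/37)    [37 ≡ 5 mod 8 ⇒ (2/37)^2 = +1]
  = -(37/9)    [QR: 9 ≡ 1 mod 4, sign kept]
  = -(1/9)    [37 ≡ 1 mod 9]
  = -1    [(1/9) = 1]

-1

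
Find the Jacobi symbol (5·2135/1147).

By multiplicativity, (5·2135/1147) = (5/1147)·(2135/1147).
First factor (5/1147):
(5/1147)
  = (1147/5)    [QR: 5 ≡ 1 mod 4, sign kept]
  = (2/5)    [1147 ≡ 2 mod 5]
  = -(1/5)    [5 ≡ 5 mod 8 ⇒ (2/5) = -1]
  = -1    [(1/5) = 1]
Second factor (2135/1147):
(2135/1147)
  = (988/1147)    [2135 ≡ 988 mod 1147]
  = (247/1147)    [1147 ≡ 3 mod 8 ⇒ (2/1147)^2 = +1]
  = -(1147/247)    [QR: both ≡ 3 mod 4, sign flips]
  = -(159/247)    [1147 ≡ 159 mod 247]
  = (247/159)    [QR: both ≡ 3 mod 4, sign flips]
  = (88/159)    [247 ≡ 88 mod 159]
  = (11/159)    [159 ≡ 7 mod 8 ⇒ (2/159)^3 = +1]
  = -(159/11)    [QR: both ≡ 3 mod 4, sign flips]
  = -(5/11)    [159 ≡ 5 mod 11]
  = -(11/5)    [QR: 5 ≡ 1 mod 4, sign kept]
  = -(1/5)    [11 ≡ 1 mod 5]
  = -1    [(1/5) = 1]
Product: (-1)·(-1) = 1.

1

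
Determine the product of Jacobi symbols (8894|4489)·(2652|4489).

By multiplicativity, (8894·2652|4489) = (8894|4489)·(2652|4489).
First factor (8894|4489):
(8894|4489)
  = (4405|4489)    [8894 ≡ 4405 mod 4489]
  = (4489|4405)    [QR: 4405 ≡ 1 mod 4, sign kept]
  = (84|4405)    [4489 ≡ 84 mod 4405]
  = (21|4405)    [4405 ≡ 5 mod 8 ⇒ (2|4405)^2 = +1]
  = (4405|21)    [QR: 21 ≡ 1 mod 4, sign kept]
  = (16|21)    [4405 ≡ 16 mod 21]
  = (1|21)    [21 ≡ 5 mod 8 ⇒ (2|21)^4 = +1]
  = 1    [(1|21) = 1]
Second factor (2652|4489):
(2652|4489)
  = (663|4489)    [4489 ≡ 1 mod 8 ⇒ (2|4489)^2 = +1]
  = (4489|663)    [QR: 4489 ≡ 1 mod 4, sign kept]
  = (511|663)    [4489 ≡ 511 mod 663]
  = -(663|511)    [QR: both ≡ 3 mod 4, sign flips]
  = -(152|511)    [663 ≡ 152 mod 511]
  = -(19|511)    [511 ≡ 7 mod 8 ⇒ (2|511)^3 = +1]
  = (511|19)    [QR: both ≡ 3 mod 4, sign flips]
  = (17|19)    [511 ≡ 17 mod 19]
  = (19|17)    [QR: 17 ≡ 1 mod 4, sign kept]
  = (2|17)    [19 ≡ 2 mod 17]
  = (1|17)    [17 ≡ 1 mod 8 ⇒ (2|17) = +1]
  = 1    [(1|17) = 1]
Product: (1)·(1) = 1.

1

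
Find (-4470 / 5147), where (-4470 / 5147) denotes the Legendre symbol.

-1

Pull out -1: (-4470 / 5147) = (-1 / 5147)·(4470 / 5147). Since 5147 ≡ 3 (mod 4), (-1 / 5147) = -1. Now have -(4470 / 5147).
Factor out 2: 4470 = 2·2235. Since 5147 ≡ 3 (mod 8), (2 / 5147) = -1. Now have (2235 / 5147).
Both 2235 ≡ 3 and 5147 ≡ 3 (mod 4), so reciprocity gives (2235 / 5147) = -(5147 / 2235). Reduce: 5147 ≡ 677 (mod 2235). Now have -(677 / 2235).
677 ≡ 1 (mod 4), so quadratic reciprocity gives (677 / 2235) = (2235 / 677). Reduce: 2235 ≡ 204 (mod 677). Now have -(204 / 677).
Factor out 2: 204 = 2^2·51. Since 677 ≡ 5 (mod 8), (2 / 677) = -1, and (2 / 677)^2 = +1. Now have -(51 / 677).
677 ≡ 1 (mod 4), so quadratic reciprocity gives (51 / 677) = (677 / 51). Reduce: 677 ≡ 14 (mod 51). Now have -(14 / 51).
Factor out 2: 14 = 2·7. Since 51 ≡ 3 (mod 8), (2 / 51) = -1. Now have (7 / 51).
Both 7 ≡ 3 and 51 ≡ 3 (mod 4), so reciprocity gives (7 / 51) = -(51 / 7). Reduce: 51 ≡ 2 (mod 7). Now have -(2 / 7).
Factor out 2: 2 = 2. Since 7 ≡ 7 (mod 8), (2 / 7) = +1. Now have -(1 / 7).
(1 / 7) = 1. Collecting the sign factors: -1.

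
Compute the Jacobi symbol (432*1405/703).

1

By multiplicativity, (432·1405/703) = (432/703)·(1405/703).
First factor (432/703):
(432/703)
  = (27/703)    [703 ≡ 7 mod 8 ⇒ (2/703)^4 = +1]
  = -(703/27)    [QR: both ≡ 3 mod 4, sign flips]
  = -(1/27)    [703 ≡ 1 mod 27]
  = -1    [(1/27) = 1]
Second factor (1405/703):
(1405/703)
  = (702/703)    [1405 ≡ 702 mod 703]
  = (351/703)    [703 ≡ 7 mod 8 ⇒ (2/703) = +1]
  = -(703/351)    [QR: both ≡ 3 mod 4, sign flips]
  = -(1/351)    [703 ≡ 1 mod 351]
  = -1    [(1/351) = 1]
Product: (-1)·(-1) = 1.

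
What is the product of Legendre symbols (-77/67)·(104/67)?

-1

By multiplicativity, (-77·104/67) = (-77/67)·(104/67).
First factor (-77/67):
(-77/67)
  = -(77/67)    [67 ≡ 3 mod 4 ⇒ (-1/67) = -1]
  = -(10/67)    [77 ≡ 10 mod 67]
  = (5/67)    [67 ≡ 3 mod 8 ⇒ (2/67) = -1]
  = (67/5)    [QR: 5 ≡ 1 mod 4, sign kept]
  = (2/5)    [67 ≡ 2 mod 5]
  = -(1/5)    [5 ≡ 5 mod 8 ⇒ (2/5) = -1]
  = -1    [(1/5) = 1]
Second factor (104/67):
(104/67)
  = (37/67)    [104 ≡ 37 mod 67]
  = (67/37)    [QR: 37 ≡ 1 mod 4, sign kept]
  = (30/37)    [67 ≡ 30 mod 37]
  = -(15/37)    [37 ≡ 5 mod 8 ⇒ (2/37) = -1]
  = -(37/15)    [QR: 37 ≡ 1 mod 4, sign kept]
  = -(7/15)    [37 ≡ 7 mod 15]
  = (15/7)    [QR: both ≡ 3 mod 4, sign flips]
  = (1/7)    [15 ≡ 1 mod 7]
  = 1    [(1/7) = 1]
Product: (-1)·(1) = -1.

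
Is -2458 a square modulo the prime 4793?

Reduce the numerator: -2458 ≡ 2335 (mod 4793), so (-2458|4793) = (2335|4793).
4793 ≡ 1 (mod 4), so quadratic reciprocity gives (2335|4793) = (4793|2335). Reduce: 4793 ≡ 123 (mod 2335). Now have (123|2335).
Both 123 ≡ 3 and 2335 ≡ 3 (mod 4), so reciprocity gives (123|2335) = -(2335|123). Reduce: 2335 ≡ 121 (mod 123). Now have -(121|123).
121 ≡ 1 (mod 4), so quadratic reciprocity gives (121|123) = (123|121). Reduce: 123 ≡ 2 (mod 121). Now have -(2|121).
Factor out 2: 2 = 2. Since 121 ≡ 1 (mod 8), (2|121) = +1. Now have -(1|121).
(1|121) = 1. Collecting the sign factors: -1.
(-2458|4793) = -1, and 4793 is prime, so -2458 is not a quadratic residue mod 4793.

no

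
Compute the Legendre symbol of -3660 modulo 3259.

(-3660/3259)
  = -(3660/3259)    [3259 ≡ 3 mod 4 ⇒ (-1/3259) = -1]
  = -(401/3259)    [3660 ≡ 401 mod 3259]
  = -(3259/401)    [QR: 401 ≡ 1 mod 4, sign kept]
  = -(51/401)    [3259 ≡ 51 mod 401]
  = -(401/51)    [QR: 401 ≡ 1 mod 4, sign kept]
  = -(44/51)    [401 ≡ 44 mod 51]
  = -(11/51)    [51 ≡ 3 mod 8 ⇒ (2/51)^2 = +1]
  = (51/11)    [QR: both ≡ 3 mod 4, sign flips]
  = (7/11)    [51 ≡ 7 mod 11]
  = -(11/7)    [QR: both ≡ 3 mod 4, sign flips]
  = -(4/7)    [11 ≡ 4 mod 7]
  = -(1/7)    [7 ≡ 7 mod 8 ⇒ (2/7)^2 = +1]
  = -1    [(1/7) = 1]

-1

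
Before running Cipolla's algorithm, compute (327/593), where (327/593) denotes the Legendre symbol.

593 ≡ 1 (mod 4), so quadratic reciprocity gives (327/593) = (593/327). Reduce: 593 ≡ 266 (mod 327). Now have (266/327).
Factor out 2: 266 = 2·133. Since 327 ≡ 7 (mod 8), (2/327) = +1. Now have (133/327).
133 ≡ 1 (mod 4), so quadratic reciprocity gives (133/327) = (327/133). Reduce: 327 ≡ 61 (mod 133). Now have (61/133).
61 ≡ 1 (mod 4), so quadratic reciprocity gives (61/133) = (133/61). Reduce: 133 ≡ 11 (mod 61). Now have (11/61).
61 ≡ 1 (mod 4), so quadratic reciprocity gives (11/61) = (61/11). Reduce: 61 ≡ 6 (mod 11). Now have (6/11).
Factor out 2: 6 = 2·3. Since 11 ≡ 3 (mod 8), (2/11) = -1. Now have -(3/11).
Both 3 ≡ 3 and 11 ≡ 3 (mod 4), so reciprocity gives (3/11) = -(11/3). Reduce: 11 ≡ 2 (mod 3). Now have (2/3).
Factor out 2: 2 = 2. Since 3 ≡ 3 (mod 8), (2/3) = -1. Now have -(1/3).
(1/3) = 1. Collecting the sign factors: -1.

-1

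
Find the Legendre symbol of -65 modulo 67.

-1

Reduce the numerator: -65 ≡ 2 (mod 67), so (-65/67) = (2/67).
Factor out 2: 2 = 2. Since 67 ≡ 3 (mod 8), (2/67) = -1. Now have -(1/67).
(1/67) = 1. Collecting the sign factors: -1.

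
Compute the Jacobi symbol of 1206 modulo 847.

1

Reduce the numerator: 1206 ≡ 359 (mod 847), so (1206 / 847) = (359 / 847).
Both 359 ≡ 3 and 847 ≡ 3 (mod 4), so reciprocity gives (359 / 847) = -(847 / 359). Reduce: 847 ≡ 129 (mod 359). Now have -(129 / 359).
129 ≡ 1 (mod 4), so quadratic reciprocity gives (129 / 359) = (359 / 129). Reduce: 359 ≡ 101 (mod 129). Now have -(101 / 129).
101 ≡ 1 (mod 4), so quadratic reciprocity gives (101 / 129) = (129 / 101). Reduce: 129 ≡ 28 (mod 101). Now have -(28 / 101).
Factor out 2: 28 = 2^2·7. Since 101 ≡ 5 (mod 8), (2 / 101) = -1, and (2 / 101)^2 = +1. Now have -(7 / 101).
101 ≡ 1 (mod 4), so quadratic reciprocity gives (7 / 101) = (101 / 7). Reduce: 101 ≡ 3 (mod 7). Now have -(3 / 7).
Both 3 ≡ 3 and 7 ≡ 3 (mod 4), so reciprocity gives (3 / 7) = -(7 / 3). Reduce: 7 ≡ 1 (mod 3). Now have (1 / 3).
(1 / 3) = 1. Collecting the sign factors: 1.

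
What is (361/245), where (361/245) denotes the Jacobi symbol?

1

Reduce the numerator: 361 ≡ 116 (mod 245), so (361/245) = (116/245).
Factor out 2: 116 = 2^2·29. Since 245 ≡ 5 (mod 8), (2/245) = -1, and (2/245)^2 = +1. Now have (29/245).
29 ≡ 1 (mod 4), so quadratic reciprocity gives (29/245) = (245/29). Reduce: 245 ≡ 13 (mod 29). Now have (13/29).
13 ≡ 1 (mod 4), so quadratic reciprocity gives (13/29) = (29/13). Reduce: 29 ≡ 3 (mod 13). Now have (3/13).
13 ≡ 1 (mod 4), so quadratic reciprocity gives (3/13) = (13/3). Reduce: 13 ≡ 1 (mod 3). Now have (1/3).
(1/3) = 1. Collecting the sign factors: 1.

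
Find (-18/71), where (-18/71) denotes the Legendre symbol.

-1

(-18/71)
  = -(18/71)    [71 ≡ 3 mod 4 ⇒ (-1/71) = -1]
  = -(9/71)    [71 ≡ 7 mod 8 ⇒ (2/71) = +1]
  = -(71/9)    [QR: 9 ≡ 1 mod 4, sign kept]
  = -(8/9)    [71 ≡ 8 mod 9]
  = -(1/9)    [9 ≡ 1 mod 8 ⇒ (2/9)^3 = +1]
  = -1    [(1/9) = 1]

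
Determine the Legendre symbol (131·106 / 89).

1

By multiplicativity, (131·106 / 89) = (131 / 89)·(106 / 89).
First factor (131 / 89):
Reduce the numerator: 131 ≡ 42 (mod 89), so (131 / 89) = (42 / 89).
Factor out 2: 42 = 2·21. Since 89 ≡ 1 (mod 8), (2 / 89) = +1. Now have (21 / 89).
21 ≡ 1 (mod 4), so quadratic reciprocity gives (21 / 89) = (89 / 21). Reduce: 89 ≡ 5 (mod 21). Now have (5 / 21).
5 ≡ 1 (mod 4), so quadratic reciprocity gives (5 / 21) = (21 / 5). Reduce: 21 ≡ 1 (mod 5). Now have (1 / 5).
(1 / 5) = 1. Collecting the sign factors: 1.
Second factor (106 / 89):
Reduce the numerator: 106 ≡ 17 (mod 89), so (106 / 89) = (17 / 89).
17 ≡ 1 (mod 4), so quadratic reciprocity gives (17 / 89) = (89 / 17). Reduce: 89 ≡ 4 (mod 17). Now have (4 / 17).
Factor out 2: 4 = 2^2. Since 17 ≡ 1 (mod 8), (2 / 17) = +1, and (2 / 17)^2 = +1. Now have (1 / 17).
(1 / 17) = 1. Collecting the sign factors: 1.
Product: (1)·(1) = 1.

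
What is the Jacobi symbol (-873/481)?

Reduce the numerator: -873 ≡ 89 (mod 481), so (-873/481) = (89/481).
89 ≡ 1 (mod 4), so quadratic reciprocity gives (89/481) = (481/89). Reduce: 481 ≡ 36 (mod 89). Now have (36/89).
Factor out 2: 36 = 2^2·9. Since 89 ≡ 1 (mod 8), (2/89) = +1, and (2/89)^2 = +1. Now have (9/89).
9 ≡ 1 (mod 4), so quadratic reciprocity gives (9/89) = (89/9). Reduce: 89 ≡ 8 (mod 9). Now have (8/9).
Factor out 2: 8 = 2^3. Since 9 ≡ 1 (mod 8), (2/9) = +1, and (2/9)^3 = +1. Now have (1/9).
(1/9) = 1. Collecting the sign factors: 1.

1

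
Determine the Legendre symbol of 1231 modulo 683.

1

(1231/683)
  = (548/683)    [1231 ≡ 548 mod 683]
  = (137/683)    [683 ≡ 3 mod 8 ⇒ (2/683)^2 = +1]
  = (683/137)    [QR: 137 ≡ 1 mod 4, sign kept]
  = (135/137)    [683 ≡ 135 mod 137]
  = (137/135)    [QR: 137 ≡ 1 mod 4, sign kept]
  = (2/135)    [137 ≡ 2 mod 135]
  = (1/135)    [135 ≡ 7 mod 8 ⇒ (2/135) = +1]
  = 1    [(1/135) = 1]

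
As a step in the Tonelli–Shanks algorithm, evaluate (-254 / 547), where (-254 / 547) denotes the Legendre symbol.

1

(-254 / 547)
  = (293 / 547)    [-254 ≡ 293 mod 547]
  = (547 / 293)    [QR: 293 ≡ 1 mod 4, sign kept]
  = (254 / 293)    [547 ≡ 254 mod 293]
  = -(127 / 293)    [293 ≡ 5 mod 8 ⇒ (2 / 293) = -1]
  = -(293 / 127)    [QR: 293 ≡ 1 mod 4, sign kept]
  = -(39 / 127)    [293 ≡ 39 mod 127]
  = (127 / 39)    [QR: both ≡ 3 mod 4, sign flips]
  = (10 / 39)    [127 ≡ 10 mod 39]
  = (5 / 39)    [39 ≡ 7 mod 8 ⇒ (2 / 39) = +1]
  = (39 / 5)    [QR: 5 ≡ 1 mod 4, sign kept]
  = (4 / 5)    [39 ≡ 4 mod 5]
  = (1 / 5)    [5 ≡ 5 mod 8 ⇒ (2 / 5)^2 = +1]
  = 1    [(1 / 5) = 1]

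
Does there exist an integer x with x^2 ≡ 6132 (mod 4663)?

(6132|4663)
  = (1469|4663)    [6132 ≡ 1469 mod 4663]
  = (4663|1469)    [QR: 1469 ≡ 1 mod 4, sign kept]
  = (256|1469)    [4663 ≡ 256 mod 1469]
  = (1|1469)    [1469 ≡ 5 mod 8 ⇒ (2|1469)^8 = +1]
  = 1    [(1|1469) = 1]
The Legendre symbol is 1, so x^2 ≡ 6132 (mod 4663) has solution.

yes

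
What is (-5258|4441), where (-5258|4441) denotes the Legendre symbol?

(-5258|4441)
  = (3624|4441)    [-5258 ≡ 3624 mod 4441]
  = (453|4441)    [4441 ≡ 1 mod 8 ⇒ (2|4441)^3 = +1]
  = (4441|453)    [QR: 453 ≡ 1 mod 4, sign kept]
  = (364|453)    [4441 ≡ 364 mod 453]
  = (91|453)    [453 ≡ 5 mod 8 ⇒ (2|453)^2 = +1]
  = (453|91)    [QR: 453 ≡ 1 mod 4, sign kept]
  = (89|91)    [453 ≡ 89 mod 91]
  = (91|89)    [QR: 89 ≡ 1 mod 4, sign kept]
  = (2|89)    [91 ≡ 2 mod 89]
  = (1|89)    [89 ≡ 1 mod 8 ⇒ (2|89) = +1]
  = 1    [(1|89) = 1]

1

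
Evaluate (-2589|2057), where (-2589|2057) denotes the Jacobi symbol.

Reduce the numerator: -2589 ≡ 1525 (mod 2057), so (-2589|2057) = (1525|2057).
1525 ≡ 1 (mod 4), so quadratic reciprocity gives (1525|2057) = (2057|1525). Reduce: 2057 ≡ 532 (mod 1525). Now have (532|1525).
Factor out 2: 532 = 2^2·133. Since 1525 ≡ 5 (mod 8), (2|1525) = -1, and (2|1525)^2 = +1. Now have (133|1525).
133 ≡ 1 (mod 4), so quadratic reciprocity gives (133|1525) = (1525|133). Reduce: 1525 ≡ 62 (mod 133). Now have (62|133).
Factor out 2: 62 = 2·31. Since 133 ≡ 5 (mod 8), (2|133) = -1. Now have -(31|133).
133 ≡ 1 (mod 4), so quadratic reciprocity gives (31|133) = (133|31). Reduce: 133 ≡ 9 (mod 31). Now have -(9|31).
9 ≡ 1 (mod 4), so quadratic reciprocity gives (9|31) = (31|9). Reduce: 31 ≡ 4 (mod 9). Now have -(4|9).
Factor out 2: 4 = 2^2. Since 9 ≡ 1 (mod 8), (2|9) = +1, and (2|9)^2 = +1. Now have -(1|9).
(1|9) = 1. Collecting the sign factors: -1.

-1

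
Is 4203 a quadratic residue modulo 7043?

no

(4203/7043)
  = -(7043/4203)    [QR: both ≡ 3 mod 4, sign flips]
  = -(2840/4203)    [7043 ≡ 2840 mod 4203]
  = (355/4203)    [4203 ≡ 3 mod 8 ⇒ (2/4203)^3 = -1]
  = -(4203/355)    [QR: both ≡ 3 mod 4, sign flips]
  = -(298/355)    [4203 ≡ 298 mod 355]
  = (149/355)    [355 ≡ 3 mod 8 ⇒ (2/355) = -1]
  = (355/149)    [QR: 149 ≡ 1 mod 4, sign kept]
  = (57/149)    [355 ≡ 57 mod 149]
  = (149/57)    [QR: 57 ≡ 1 mod 4, sign kept]
  = (35/57)    [149 ≡ 35 mod 57]
  = (57/35)    [QR: 57 ≡ 1 mod 4, sign kept]
  = (22/35)    [57 ≡ 22 mod 35]
  = -(11/35)    [35 ≡ 3 mod 8 ⇒ (2/35) = -1]
  = (35/11)    [QR: both ≡ 3 mod 4, sign flips]
  = (2/11)    [35 ≡ 2 mod 11]
  = -(1/11)    [11 ≡ 3 mod 8 ⇒ (2/11) = -1]
  = -1    [(1/11) = 1]
The Legendre symbol is -1, so x^2 ≡ 4203 (mod 7043) has no solution.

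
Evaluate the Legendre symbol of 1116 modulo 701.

1

(1116/701)
  = (415/701)    [1116 ≡ 415 mod 701]
  = (701/415)    [QR: 701 ≡ 1 mod 4, sign kept]
  = (286/415)    [701 ≡ 286 mod 415]
  = (143/415)    [415 ≡ 7 mod 8 ⇒ (2/415) = +1]
  = -(415/143)    [QR: both ≡ 3 mod 4, sign flips]
  = -(129/143)    [415 ≡ 129 mod 143]
  = -(143/129)    [QR: 129 ≡ 1 mod 4, sign kept]
  = -(14/129)    [143 ≡ 14 mod 129]
  = -(7/129)    [129 ≡ 1 mod 8 ⇒ (2/129) = +1]
  = -(129/7)    [QR: 129 ≡ 1 mod 4, sign kept]
  = -(3/7)    [129 ≡ 3 mod 7]
  = (7/3)    [QR: both ≡ 3 mod 4, sign flips]
  = (1/3)    [7 ≡ 1 mod 3]
  = 1    [(1/3) = 1]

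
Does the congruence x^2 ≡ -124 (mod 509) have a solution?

(-124/509)
  = (124/509)    [509 ≡ 1 mod 4 ⇒ (-1/509) = +1]
  = (31/509)    [509 ≡ 5 mod 8 ⇒ (2/509)^2 = +1]
  = (509/31)    [QR: 509 ≡ 1 mod 4, sign kept]
  = (13/31)    [509 ≡ 13 mod 31]
  = (31/13)    [QR: 13 ≡ 1 mod 4, sign kept]
  = (5/13)    [31 ≡ 5 mod 13]
  = (13/5)    [QR: 5 ≡ 1 mod 4, sign kept]
  = (3/5)    [13 ≡ 3 mod 5]
  = (5/3)    [QR: 5 ≡ 1 mod 4, sign kept]
  = (2/3)    [5 ≡ 2 mod 3]
  = -(1/3)    [3 ≡ 3 mod 8 ⇒ (2/3) = -1]
  = -1    [(1/3) = 1]
(-124/509) = -1, and 509 is prime, so -124 is not a quadratic residue mod 509.

no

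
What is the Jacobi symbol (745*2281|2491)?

By multiplicativity, (745·2281|2491) = (745|2491)·(2281|2491).
First factor (745|2491):
(745|2491)
  = (2491|745)    [QR: 745 ≡ 1 mod 4, sign kept]
  = (256|745)    [2491 ≡ 256 mod 745]
  = (1|745)    [745 ≡ 1 mod 8 ⇒ (2|745)^8 = +1]
  = 1    [(1|745) = 1]
Second factor (2281|2491):
(2281|2491)
  = (2491|2281)    [QR: 2281 ≡ 1 mod 4, sign kept]
  = (210|2281)    [2491 ≡ 210 mod 2281]
  = (105|2281)    [2281 ≡ 1 mod 8 ⇒ (2|2281) = +1]
  = (2281|105)    [QR: 105 ≡ 1 mod 4, sign kept]
  = (76|105)    [2281 ≡ 76 mod 105]
  = (19|105)    [105 ≡ 1 mod 8 ⇒ (2|105)^2 = +1]
  = (105|19)    [QR: 105 ≡ 1 mod 4, sign kept]
  = (10|19)    [105 ≡ 10 mod 19]
  = -(5|19)    [19 ≡ 3 mod 8 ⇒ (2|19) = -1]
  = -(19|5)    [QR: 5 ≡ 1 mod 4, sign kept]
  = -(4|5)    [19 ≡ 4 mod 5]
  = -(1|5)    [5 ≡ 5 mod 8 ⇒ (2|5)^2 = +1]
  = -1    [(1|5) = 1]
Product: (1)·(-1) = -1.

-1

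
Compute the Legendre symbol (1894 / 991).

1

Reduce the numerator: 1894 ≡ 903 (mod 991), so (1894 / 991) = (903 / 991).
Both 903 ≡ 3 and 991 ≡ 3 (mod 4), so reciprocity gives (903 / 991) = -(991 / 903). Reduce: 991 ≡ 88 (mod 903). Now have -(88 / 903).
Factor out 2: 88 = 2^3·11. Since 903 ≡ 7 (mod 8), (2 / 903) = +1, and (2 / 903)^3 = +1. Now have -(11 / 903).
Both 11 ≡ 3 and 903 ≡ 3 (mod 4), so reciprocity gives (11 / 903) = -(903 / 11). Reduce: 903 ≡ 1 (mod 11). Now have (1 / 11).
(1 / 11) = 1. Collecting the sign factors: 1.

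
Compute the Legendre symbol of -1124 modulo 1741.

Reduce the numerator: -1124 ≡ 617 (mod 1741), so (-1124 / 1741) = (617 / 1741).
617 ≡ 1 (mod 4), so quadratic reciprocity gives (617 / 1741) = (1741 / 617). Reduce: 1741 ≡ 507 (mod 617). Now have (507 / 617).
617 ≡ 1 (mod 4), so quadratic reciprocity gives (507 / 617) = (617 / 507). Reduce: 617 ≡ 110 (mod 507). Now have (110 / 507).
Factor out 2: 110 = 2·55. Since 507 ≡ 3 (mod 8), (2 / 507) = -1. Now have -(55 / 507).
Both 55 ≡ 3 and 507 ≡ 3 (mod 4), so reciprocity gives (55 / 507) = -(507 / 55). Reduce: 507 ≡ 12 (mod 55). Now have (12 / 55).
Factor out 2: 12 = 2^2·3. Since 55 ≡ 7 (mod 8), (2 / 55) = +1, and (2 / 55)^2 = +1. Now have (3 / 55).
Both 3 ≡ 3 and 55 ≡ 3 (mod 4), so reciprocity gives (3 / 55) = -(55 / 3). Reduce: 55 ≡ 1 (mod 3). Now have -(1 / 3).
(1 / 3) = 1. Collecting the sign factors: -1.

-1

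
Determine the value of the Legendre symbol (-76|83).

1

Reduce the numerator: -76 ≡ 7 (mod 83), so (-76|83) = (7|83).
Both 7 ≡ 3 and 83 ≡ 3 (mod 4), so reciprocity gives (7|83) = -(83|7). Reduce: 83 ≡ 6 (mod 7). Now have -(6|7).
Factor out 2: 6 = 2·3. Since 7 ≡ 7 (mod 8), (2|7) = +1. Now have -(3|7).
Both 3 ≡ 3 and 7 ≡ 3 (mod 4), so reciprocity gives (3|7) = -(7|3). Reduce: 7 ≡ 1 (mod 3). Now have (1|3).
(1|3) = 1. Collecting the sign factors: 1.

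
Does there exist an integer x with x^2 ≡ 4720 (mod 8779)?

yes

Factor out 2: 4720 = 2^4·295. Since 8779 ≡ 3 (mod 8), (2|8779) = -1, and (2|8779)^4 = +1. Now have (295|8779).
Both 295 ≡ 3 and 8779 ≡ 3 (mod 4), so reciprocity gives (295|8779) = -(8779|295). Reduce: 8779 ≡ 224 (mod 295). Now have -(224|295).
Factor out 2: 224 = 2^5·7. Since 295 ≡ 7 (mod 8), (2|295) = +1, and (2|295)^5 = +1. Now have -(7|295).
Both 7 ≡ 3 and 295 ≡ 3 (mod 4), so reciprocity gives (7|295) = -(295|7). Reduce: 295 ≡ 1 (mod 7). Now have (1|7).
(1|7) = 1. Collecting the sign factors: 1.
(4720|8779) = 1, and 8779 is prime, so 4720 is a quadratic residue mod 8779.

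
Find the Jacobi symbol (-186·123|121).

1

By multiplicativity, (-186·123|121) = (-186|121)·(123|121).
First factor (-186|121):
Reduce the numerator: -186 ≡ 56 (mod 121), so (-186|121) = (56|121).
Factor out 2: 56 = 2^3·7. Since 121 ≡ 1 (mod 8), (2|121) = +1, and (2|121)^3 = +1. Now have (7|121).
121 ≡ 1 (mod 4), so quadratic reciprocity gives (7|121) = (121|7). Reduce: 121 ≡ 2 (mod 7). Now have (2|7).
Factor out 2: 2 = 2. Since 7 ≡ 7 (mod 8), (2|7) = +1. Now have (1|7).
(1|7) = 1. Collecting the sign factors: 1.
Second factor (123|121):
Reduce the numerator: 123 ≡ 2 (mod 121), so (123|121) = (2|121).
Factor out 2: 2 = 2. Since 121 ≡ 1 (mod 8), (2|121) = +1. Now have (1|121).
(1|121) = 1. Collecting the sign factors: 1.
Product: (1)·(1) = 1.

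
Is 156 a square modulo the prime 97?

no

Reduce the numerator: 156 ≡ 59 (mod 97), so (156/97) = (59/97).
97 ≡ 1 (mod 4), so quadratic reciprocity gives (59/97) = (97/59). Reduce: 97 ≡ 38 (mod 59). Now have (38/59).
Factor out 2: 38 = 2·19. Since 59 ≡ 3 (mod 8), (2/59) = -1. Now have -(19/59).
Both 19 ≡ 3 and 59 ≡ 3 (mod 4), so reciprocity gives (19/59) = -(59/19). Reduce: 59 ≡ 2 (mod 19). Now have (2/19).
Factor out 2: 2 = 2. Since 19 ≡ 3 (mod 8), (2/19) = -1. Now have -(1/19).
(1/19) = 1. Collecting the sign factors: -1.
The Legendre symbol is -1, so x^2 ≡ 156 (mod 97) has no solution.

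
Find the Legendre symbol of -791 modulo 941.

1

(-791|941)
  = (150|941)    [-791 ≡ 150 mod 941]
  = -(75|941)    [941 ≡ 5 mod 8 ⇒ (2|941) = -1]
  = -(941|75)    [QR: 941 ≡ 1 mod 4, sign kept]
  = -(41|75)    [941 ≡ 41 mod 75]
  = -(75|41)    [QR: 41 ≡ 1 mod 4, sign kept]
  = -(34|41)    [75 ≡ 34 mod 41]
  = -(17|41)    [41 ≡ 1 mod 8 ⇒ (2|41) = +1]
  = -(41|17)    [QR: 17 ≡ 1 mod 4, sign kept]
  = -(7|17)    [41 ≡ 7 mod 17]
  = -(17|7)    [QR: 17 ≡ 1 mod 4, sign kept]
  = -(3|7)    [17 ≡ 3 mod 7]
  = (7|3)    [QR: both ≡ 3 mod 4, sign flips]
  = (1|3)    [7 ≡ 1 mod 3]
  = 1    [(1|3) = 1]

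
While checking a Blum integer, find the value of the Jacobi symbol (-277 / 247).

-1

Reduce the numerator: -277 ≡ 217 (mod 247), so (-277 / 247) = (217 / 247).
217 ≡ 1 (mod 4), so quadratic reciprocity gives (217 / 247) = (247 / 217). Reduce: 247 ≡ 30 (mod 217). Now have (30 / 217).
Factor out 2: 30 = 2·15. Since 217 ≡ 1 (mod 8), (2 / 217) = +1. Now have (15 / 217).
217 ≡ 1 (mod 4), so quadratic reciprocity gives (15 / 217) = (217 / 15). Reduce: 217 ≡ 7 (mod 15). Now have (7 / 15).
Both 7 ≡ 3 and 15 ≡ 3 (mod 4), so reciprocity gives (7 / 15) = -(15 / 7). Reduce: 15 ≡ 1 (mod 7). Now have -(1 / 7).
(1 / 7) = 1. Collecting the sign factors: -1.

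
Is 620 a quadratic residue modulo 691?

no

Factor out 2: 620 = 2^2·155. Since 691 ≡ 3 (mod 8), (2|691) = -1, and (2|691)^2 = +1. Now have (155|691).
Both 155 ≡ 3 and 691 ≡ 3 (mod 4), so reciprocity gives (155|691) = -(691|155). Reduce: 691 ≡ 71 (mod 155). Now have -(71|155).
Both 71 ≡ 3 and 155 ≡ 3 (mod 4), so reciprocity gives (71|155) = -(155|71). Reduce: 155 ≡ 13 (mod 71). Now have (13|71).
13 ≡ 1 (mod 4), so quadratic reciprocity gives (13|71) = (71|13). Reduce: 71 ≡ 6 (mod 13). Now have (6|13).
Factor out 2: 6 = 2·3. Since 13 ≡ 5 (mod 8), (2|13) = -1. Now have -(3|13).
13 ≡ 1 (mod 4), so quadratic reciprocity gives (3|13) = (13|3). Reduce: 13 ≡ 1 (mod 3). Now have -(1|3).
(1|3) = 1. Collecting the sign factors: -1.
(620|691) = -1, and 691 is prime, so 620 is not a quadratic residue mod 691.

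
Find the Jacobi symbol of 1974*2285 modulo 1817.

1

By multiplicativity, (1974·2285/1817) = (1974/1817)·(2285/1817).
First factor (1974/1817):
(1974/1817)
  = (157/1817)    [1974 ≡ 157 mod 1817]
  = (1817/157)    [QR: 157 ≡ 1 mod 4, sign kept]
  = (90/157)    [1817 ≡ 90 mod 157]
  = -(45/157)    [157 ≡ 5 mod 8 ⇒ (2/157) = -1]
  = -(157/45)    [QR: 45 ≡ 1 mod 4, sign kept]
  = -(22/45)    [157 ≡ 22 mod 45]
  = (11/45)    [45 ≡ 5 mod 8 ⇒ (2/45) = -1]
  = (45/11)    [QR: 45 ≡ 1 mod 4, sign kept]
  = (1/11)    [45 ≡ 1 mod 11]
  = 1    [(1/11) = 1]
Second factor (2285/1817):
(2285/1817)
  = (468/1817)    [2285 ≡ 468 mod 1817]
  = (117/1817)    [1817 ≡ 1 mod 8 ⇒ (2/1817)^2 = +1]
  = (1817/117)    [QR: 117 ≡ 1 mod 4, sign kept]
  = (62/117)    [1817 ≡ 62 mod 117]
  = -(31/117)    [117 ≡ 5 mod 8 ⇒ (2/117) = -1]
  = -(117/31)    [QR: 117 ≡ 1 mod 4, sign kept]
  = -(24/31)    [117 ≡ 24 mod 31]
  = -(3/31)    [31 ≡ 7 mod 8 ⇒ (2/31)^3 = +1]
  = (31/3)    [QR: both ≡ 3 mod 4, sign flips]
  = (1/3)    [31 ≡ 1 mod 3]
  = 1    [(1/3) = 1]
Product: (1)·(1) = 1.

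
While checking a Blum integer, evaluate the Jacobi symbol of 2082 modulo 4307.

(2082|4307)
  = -(1041|4307)    [4307 ≡ 3 mod 8 ⇒ (2|4307) = -1]
  = -(4307|1041)    [QR: 1041 ≡ 1 mod 4, sign kept]
  = -(143|1041)    [4307 ≡ 143 mod 1041]
  = -(1041|143)    [QR: 1041 ≡ 1 mod 4, sign kept]
  = -(40|143)    [1041 ≡ 40 mod 143]
  = -(5|143)    [143 ≡ 7 mod 8 ⇒ (2|143)^3 = +1]
  = -(143|5)    [QR: 5 ≡ 1 mod 4, sign kept]
  = -(3|5)    [143 ≡ 3 mod 5]
  = -(5|3)    [QR: 5 ≡ 1 mod 4, sign kept]
  = -(2|3)    [5 ≡ 2 mod 3]
  = (1|3)    [3 ≡ 3 mod 8 ⇒ (2|3) = -1]
  = 1    [(1|3) = 1]

1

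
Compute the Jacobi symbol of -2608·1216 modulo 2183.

-1

By multiplicativity, (-2608·1216 / 2183) = (-2608 / 2183)·(1216 / 2183).
First factor (-2608 / 2183):
Reduce the numerator: -2608 ≡ 1758 (mod 2183), so (-2608 / 2183) = (1758 / 2183).
Factor out 2: 1758 = 2·879. Since 2183 ≡ 7 (mod 8), (2 / 2183) = +1. Now have (879 / 2183).
Both 879 ≡ 3 and 2183 ≡ 3 (mod 4), so reciprocity gives (879 / 2183) = -(2183 / 879). Reduce: 2183 ≡ 425 (mod 879). Now have -(425 / 879).
425 ≡ 1 (mod 4), so quadratic reciprocity gives (425 / 879) = (879 / 425). Reduce: 879 ≡ 29 (mod 425). Now have -(29 / 425).
29 ≡ 1 (mod 4), so quadratic reciprocity gives (29 / 425) = (425 / 29). Reduce: 425 ≡ 19 (mod 29). Now have -(19 / 29).
29 ≡ 1 (mod 4), so quadratic reciprocity gives (19 / 29) = (29 / 19). Reduce: 29 ≡ 10 (mod 19). Now have -(10 / 19).
Factor out 2: 10 = 2·5. Since 19 ≡ 3 (mod 8), (2 / 19) = -1. Now have (5 / 19).
5 ≡ 1 (mod 4), so quadratic reciprocity gives (5 / 19) = (19 / 5). Reduce: 19 ≡ 4 (mod 5). Now have (4 / 5).
Factor out 2: 4 = 2^2. Since 5 ≡ 5 (mod 8), (2 / 5) = -1, and (2 / 5)^2 = +1. Now have (1 / 5).
(1 / 5) = 1. Collecting the sign factors: 1.
Second factor (1216 / 2183):
Factor out 2: 1216 = 2^6·19. Since 2183 ≡ 7 (mod 8), (2 / 2183) = +1, and (2 / 2183)^6 = +1. Now have (19 / 2183).
Both 19 ≡ 3 and 2183 ≡ 3 (mod 4), so reciprocity gives (19 / 2183) = -(2183 / 19). Reduce: 2183 ≡ 17 (mod 19). Now have -(17 / 19).
17 ≡ 1 (mod 4), so quadratic reciprocity gives (17 / 19) = (19 / 17). Reduce: 19 ≡ 2 (mod 17). Now have -(2 / 17).
Factor out 2: 2 = 2. Since 17 ≡ 1 (mod 8), (2 / 17) = +1. Now have -(1 / 17).
(1 / 17) = 1. Collecting the sign factors: -1.
Product: (1)·(-1) = -1.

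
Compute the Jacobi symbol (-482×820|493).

By multiplicativity, (-482·820|493) = (-482|493)·(820|493).
First factor (-482|493):
Reduce the numerator: -482 ≡ 11 (mod 493), so (-482|493) = (11|493).
493 ≡ 1 (mod 4), so quadratic reciprocity gives (11|493) = (493|11). Reduce: 493 ≡ 9 (mod 11). Now have (9|11).
9 ≡ 1 (mod 4), so quadratic reciprocity gives (9|11) = (11|9). Reduce: 11 ≡ 2 (mod 9). Now have (2|9).
Factor out 2: 2 = 2. Since 9 ≡ 1 (mod 8), (2|9) = +1. Now have (1|9).
(1|9) = 1. Collecting the sign factors: 1.
Second factor (820|493):
Reduce the numerator: 820 ≡ 327 (mod 493), so (820|493) = (327|493).
493 ≡ 1 (mod 4), so quadratic reciprocity gives (327|493) = (493|327). Reduce: 493 ≡ 166 (mod 327). Now have (166|327).
Factor out 2: 166 = 2·83. Since 327 ≡ 7 (mod 8), (2|327) = +1. Now have (83|327).
Both 83 ≡ 3 and 327 ≡ 3 (mod 4), so reciprocity gives (83|327) = -(327|83). Reduce: 327 ≡ 78 (mod 83). Now have -(78|83).
Factor out 2: 78 = 2·39. Since 83 ≡ 3 (mod 8), (2|83) = -1. Now have (39|83).
Both 39 ≡ 3 and 83 ≡ 3 (mod 4), so reciprocity gives (39|83) = -(83|39). Reduce: 83 ≡ 5 (mod 39). Now have -(5|39).
5 ≡ 1 (mod 4), so quadratic reciprocity gives (5|39) = (39|5). Reduce: 39 ≡ 4 (mod 5). Now have -(4|5).
Factor out 2: 4 = 2^2. Since 5 ≡ 5 (mod 8), (2|5) = -1, and (2|5)^2 = +1. Now have -(1|5).
(1|5) = 1. Collecting the sign factors: -1.
Product: (1)·(-1) = -1.

-1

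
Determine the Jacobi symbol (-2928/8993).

(-2928/8993)
  = (2928/8993)    [8993 ≡ 1 mod 4 ⇒ (-1/8993) = +1]
  = (183/8993)    [8993 ≡ 1 mod 8 ⇒ (2/8993)^4 = +1]
  = (8993/183)    [QR: 8993 ≡ 1 mod 4, sign kept]
  = (26/183)    [8993 ≡ 26 mod 183]
  = (13/183)    [183 ≡ 7 mod 8 ⇒ (2/183) = +1]
  = (183/13)    [QR: 13 ≡ 1 mod 4, sign kept]
  = (1/13)    [183 ≡ 1 mod 13]
  = 1    [(1/13) = 1]

1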